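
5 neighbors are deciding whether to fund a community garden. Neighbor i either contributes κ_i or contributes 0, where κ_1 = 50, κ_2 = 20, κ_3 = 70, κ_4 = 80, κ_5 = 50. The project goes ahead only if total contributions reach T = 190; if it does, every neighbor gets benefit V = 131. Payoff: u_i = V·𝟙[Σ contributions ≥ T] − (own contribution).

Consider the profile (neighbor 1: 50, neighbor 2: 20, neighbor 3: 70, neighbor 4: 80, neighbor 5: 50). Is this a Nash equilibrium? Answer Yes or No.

No

Total = 270 ≥ 190: provided.
Neighbor 1 (pledges 50, payoff 81): dropping to 0 → total 220, payoff 131. Profitable deviation.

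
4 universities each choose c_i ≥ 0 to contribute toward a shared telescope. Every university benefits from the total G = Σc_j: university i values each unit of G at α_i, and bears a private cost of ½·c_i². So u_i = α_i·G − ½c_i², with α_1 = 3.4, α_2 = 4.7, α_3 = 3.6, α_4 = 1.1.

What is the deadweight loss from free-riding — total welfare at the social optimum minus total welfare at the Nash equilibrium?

187.75

University i's FOC: ∂u_i/∂c_i = α_i − c_i = 0, so c_i* = α_i.
NE contributions = (3.4, 4.7, 3.6, 1.1); G = 12.8.
W^NE = (Σα)·G − ½Σα_i² = 12.8² − ½·47.82 = 139.93.
Planner sets c_i = Σα_j = 12.8 for every i, so G^SO = 4·12.8 = 51.2.
W^SO = (Σα)·G^SO − ½·4·(Σα)² = (4/2)·12.8² = 327.68.
Deadweight loss = W^SO − W^NE = 187.75.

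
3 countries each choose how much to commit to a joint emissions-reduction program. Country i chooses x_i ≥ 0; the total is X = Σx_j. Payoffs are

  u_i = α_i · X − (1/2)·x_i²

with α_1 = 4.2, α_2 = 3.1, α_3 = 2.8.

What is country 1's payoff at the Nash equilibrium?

Country i's FOC: ∂u_i/∂x_i = α_i − x_i = 0, so x_i* = α_i.
NE contributions = (4.2, 3.1, 2.8); X = 10.1.
u_1 = α_1·X − ½·(x_1)² = 4.2·10.1 − ½·4.2² = 33.6.

33.6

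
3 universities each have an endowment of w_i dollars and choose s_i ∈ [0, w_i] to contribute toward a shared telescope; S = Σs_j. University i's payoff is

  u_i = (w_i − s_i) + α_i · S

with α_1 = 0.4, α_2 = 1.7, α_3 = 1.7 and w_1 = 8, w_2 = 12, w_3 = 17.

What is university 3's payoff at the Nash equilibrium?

49.3

∂u_i/∂s_i = α_i − 1, so university i contributes w_i if α_i > 1, else 0.
α_i > 1 for i ∈ {2, 3}; NE contributions (0, 12, 17), S = 29.
u_3 = (17 − 17) + 1.7·29 = 49.3.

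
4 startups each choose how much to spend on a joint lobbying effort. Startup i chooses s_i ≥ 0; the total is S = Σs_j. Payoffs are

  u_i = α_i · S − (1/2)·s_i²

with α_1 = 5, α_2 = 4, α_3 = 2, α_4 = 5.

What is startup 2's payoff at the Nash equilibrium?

56

Startup i's FOC: ∂u_i/∂s_i = α_i − s_i = 0, so s_i* = α_i.
NE contributions = (5, 4, 2, 5); S = 16.
u_2 = α_2·S − ½·(s_2)² = 4·16 − ½·4² = 56.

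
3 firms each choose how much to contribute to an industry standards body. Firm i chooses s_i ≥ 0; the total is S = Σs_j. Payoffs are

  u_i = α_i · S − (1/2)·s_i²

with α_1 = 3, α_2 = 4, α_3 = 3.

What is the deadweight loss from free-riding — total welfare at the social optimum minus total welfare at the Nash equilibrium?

67

Firm i's FOC: ∂u_i/∂s_i = α_i − s_i = 0, so s_i* = α_i.
NE contributions = (3, 4, 3); S = 10.
W^NE = (Σα)·S − ½Σα_i² = 10² − ½·34 = 83.
Planner sets s_i = Σα_j = 10 for every i, so S^SO = 3·10 = 30.
W^SO = (Σα)·S^SO − ½·3·(Σα)² = (3/2)·10² = 150.
Deadweight loss = W^SO − W^NE = 67.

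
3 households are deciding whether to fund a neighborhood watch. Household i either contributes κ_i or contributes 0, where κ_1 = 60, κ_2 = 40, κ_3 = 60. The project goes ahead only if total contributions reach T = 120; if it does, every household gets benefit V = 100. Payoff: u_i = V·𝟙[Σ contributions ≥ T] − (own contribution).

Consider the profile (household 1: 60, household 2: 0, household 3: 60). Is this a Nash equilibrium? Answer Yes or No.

Yes

Total = 120 ≥ 120: provided.
Household 1 (pledges 60, payoff 40): dropping to 0 → total 60, payoff 0. No gain.
Household 2 (pledges 0, payoff 100): pledging 40 → total 160, payoff 60. No gain.
Household 3 (pledges 60, payoff 40): dropping to 0 → total 60, payoff 0. No gain.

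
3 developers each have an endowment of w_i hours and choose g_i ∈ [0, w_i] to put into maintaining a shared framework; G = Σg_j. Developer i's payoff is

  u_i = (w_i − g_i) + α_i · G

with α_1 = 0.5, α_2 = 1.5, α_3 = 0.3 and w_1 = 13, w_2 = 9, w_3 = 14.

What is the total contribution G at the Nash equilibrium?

∂u_i/∂g_i = α_i − 1, so developer i contributes w_i if α_i > 1, else 0.
α_i > 1 for i ∈ {2}; NE contributions (0, 9, 0), G = 9.

9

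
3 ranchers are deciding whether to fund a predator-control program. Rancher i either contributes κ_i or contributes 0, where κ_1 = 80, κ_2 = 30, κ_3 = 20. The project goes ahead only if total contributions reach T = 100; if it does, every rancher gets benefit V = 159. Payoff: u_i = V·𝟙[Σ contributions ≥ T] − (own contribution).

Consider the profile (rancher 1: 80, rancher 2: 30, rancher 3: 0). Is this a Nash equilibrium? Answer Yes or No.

Total = 110 ≥ 100: provided.
Rancher 1 (pledges 80, payoff 79): dropping to 0 → total 30, payoff 0. No gain.
Rancher 2 (pledges 30, payoff 129): dropping to 0 → total 80, payoff 0. No gain.
Rancher 3 (pledges 0, payoff 159): pledging 20 → total 130, payoff 139. No gain.

Yes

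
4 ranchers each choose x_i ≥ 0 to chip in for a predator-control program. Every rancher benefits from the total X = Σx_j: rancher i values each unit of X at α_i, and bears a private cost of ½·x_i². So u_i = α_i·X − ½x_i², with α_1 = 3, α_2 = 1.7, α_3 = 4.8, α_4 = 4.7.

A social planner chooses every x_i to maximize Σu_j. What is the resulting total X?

Planner FOC: ∂(Σu_j)/∂x_i = (Σα_j) − x_i = 0, so x_i^SO = Σα_j = 14.2 for every i; X^SO = 56.8.

56.8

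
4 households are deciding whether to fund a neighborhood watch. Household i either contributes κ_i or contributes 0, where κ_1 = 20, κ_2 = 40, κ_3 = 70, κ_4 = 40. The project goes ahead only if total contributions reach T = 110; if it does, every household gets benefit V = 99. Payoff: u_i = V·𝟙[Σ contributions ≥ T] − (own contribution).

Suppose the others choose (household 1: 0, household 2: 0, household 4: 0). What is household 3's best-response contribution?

Others' total = 0. Even contributing 70 gives 70 < 110: no benefit either way.
Best response: 0.

0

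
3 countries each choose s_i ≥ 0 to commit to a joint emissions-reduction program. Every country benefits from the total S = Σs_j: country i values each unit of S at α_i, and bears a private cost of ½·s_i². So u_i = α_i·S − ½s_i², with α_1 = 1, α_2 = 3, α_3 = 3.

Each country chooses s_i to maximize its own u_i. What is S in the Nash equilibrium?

7

Country i's FOC: ∂u_i/∂s_i = α_i − s_i = 0, so s_i* = α_i.
NE contributions = (1, 3, 3); S = 7.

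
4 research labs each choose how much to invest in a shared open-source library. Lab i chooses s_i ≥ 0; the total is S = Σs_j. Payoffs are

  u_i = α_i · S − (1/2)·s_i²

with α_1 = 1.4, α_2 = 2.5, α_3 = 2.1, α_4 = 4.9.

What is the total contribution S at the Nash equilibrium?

10.9

Lab i's FOC: ∂u_i/∂s_i = α_i − s_i = 0, so s_i* = α_i.
NE contributions = (1.4, 2.5, 2.1, 4.9); S = 10.9.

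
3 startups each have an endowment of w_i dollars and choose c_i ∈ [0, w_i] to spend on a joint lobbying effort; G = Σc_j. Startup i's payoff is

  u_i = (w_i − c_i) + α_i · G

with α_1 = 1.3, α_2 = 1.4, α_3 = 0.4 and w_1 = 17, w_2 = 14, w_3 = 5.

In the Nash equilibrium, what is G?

∂u_i/∂c_i = α_i − 1, so startup i contributes w_i if α_i > 1, else 0.
α_i > 1 for i ∈ {1, 2}; NE contributions (17, 14, 0), G = 31.

31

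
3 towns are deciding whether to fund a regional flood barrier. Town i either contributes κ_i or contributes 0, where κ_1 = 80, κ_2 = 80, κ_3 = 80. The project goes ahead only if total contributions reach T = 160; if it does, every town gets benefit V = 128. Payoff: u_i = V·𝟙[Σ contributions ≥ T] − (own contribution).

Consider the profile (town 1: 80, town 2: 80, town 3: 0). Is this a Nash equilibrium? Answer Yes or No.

Yes

Total = 160 ≥ 160: provided.
Town 1 (pledges 80, payoff 48): dropping to 0 → total 80, payoff 0. No gain.
Town 2 (pledges 80, payoff 48): dropping to 0 → total 80, payoff 0. No gain.
Town 3 (pledges 0, payoff 128): pledging 80 → total 240, payoff 48. No gain.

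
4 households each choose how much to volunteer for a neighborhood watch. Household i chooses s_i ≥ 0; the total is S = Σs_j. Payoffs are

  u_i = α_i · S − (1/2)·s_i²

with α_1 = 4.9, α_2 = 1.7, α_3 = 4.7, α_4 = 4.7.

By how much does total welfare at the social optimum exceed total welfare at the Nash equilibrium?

Household i's FOC: ∂u_i/∂s_i = α_i − s_i = 0, so s_i* = α_i.
NE contributions = (4.9, 1.7, 4.7, 4.7); S = 16.
W^NE = (Σα)·S − ½Σα_i² = 16² − ½·71.08 = 220.46.
Planner sets s_i = Σα_j = 16 for every i, so S^SO = 4·16 = 64.
W^SO = (Σα)·S^SO − ½·4·(Σα)² = (4/2)·16² = 512.
Deadweight loss = W^SO − W^NE = 291.54.

291.54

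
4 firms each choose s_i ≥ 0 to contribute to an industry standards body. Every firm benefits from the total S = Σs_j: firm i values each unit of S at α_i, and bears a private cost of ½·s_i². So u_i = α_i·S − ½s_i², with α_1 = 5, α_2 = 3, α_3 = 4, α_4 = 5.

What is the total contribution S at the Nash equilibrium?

17

Firm i's FOC: ∂u_i/∂s_i = α_i − s_i = 0, so s_i* = α_i.
NE contributions = (5, 3, 4, 5); S = 17.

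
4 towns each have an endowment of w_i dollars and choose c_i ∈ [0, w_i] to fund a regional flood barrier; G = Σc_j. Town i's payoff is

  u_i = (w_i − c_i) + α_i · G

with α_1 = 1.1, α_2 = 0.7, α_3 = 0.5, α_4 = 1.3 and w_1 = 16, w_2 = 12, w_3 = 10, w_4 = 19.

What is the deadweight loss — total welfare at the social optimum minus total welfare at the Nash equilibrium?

∂u_i/∂c_i = α_i − 1, so town i contributes w_i if α_i > 1, else 0.
α_i > 1 for i ∈ {1, 4}; NE contributions (16, 0, 0, 19), G = 35.
W^NE = Σw_i − G^NE + (Σα_i)·G^NE = 57 + 2.6·35 = 148.
Planner: ∂(Σu_j)/∂c_i = Σα_j − 1 = 2.6 > 0, so everyone contributes w_i; G^SO = 57, W^SO = 57 + 2.6·57 = 205.2.
Deadweight loss = 57.2.

57.2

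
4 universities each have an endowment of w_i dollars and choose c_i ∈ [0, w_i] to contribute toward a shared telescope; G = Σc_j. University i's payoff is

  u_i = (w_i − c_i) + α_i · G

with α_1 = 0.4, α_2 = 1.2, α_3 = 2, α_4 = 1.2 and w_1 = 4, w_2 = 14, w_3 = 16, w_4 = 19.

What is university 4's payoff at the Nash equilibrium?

∂u_i/∂c_i = α_i − 1, so university i contributes w_i if α_i > 1, else 0.
α_i > 1 for i ∈ {2, 3, 4}; NE contributions (0, 14, 16, 19), G = 49.
u_4 = (19 − 19) + 1.2·49 = 58.8.

58.8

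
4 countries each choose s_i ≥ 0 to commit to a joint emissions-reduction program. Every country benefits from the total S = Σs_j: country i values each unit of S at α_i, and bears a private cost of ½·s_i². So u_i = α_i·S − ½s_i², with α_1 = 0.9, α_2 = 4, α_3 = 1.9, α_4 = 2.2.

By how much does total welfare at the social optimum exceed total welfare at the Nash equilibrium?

Country i's FOC: ∂u_i/∂s_i = α_i − s_i = 0, so s_i* = α_i.
NE contributions = (0.9, 4, 1.9, 2.2); S = 9.
W^NE = (Σα)·S − ½Σα_i² = 9² − ½·25.26 = 68.37.
Planner sets s_i = Σα_j = 9 for every i, so S^SO = 4·9 = 36.
W^SO = (Σα)·S^SO − ½·4·(Σα)² = (4/2)·9² = 162.
Deadweight loss = W^SO − W^NE = 93.63.

93.63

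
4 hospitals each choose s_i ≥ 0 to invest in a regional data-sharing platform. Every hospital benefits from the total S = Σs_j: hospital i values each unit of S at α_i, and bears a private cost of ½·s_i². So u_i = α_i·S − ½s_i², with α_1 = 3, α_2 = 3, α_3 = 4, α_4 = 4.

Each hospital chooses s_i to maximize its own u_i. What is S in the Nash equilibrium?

Hospital i's FOC: ∂u_i/∂s_i = α_i − s_i = 0, so s_i* = α_i.
NE contributions = (3, 3, 4, 4); S = 14.

14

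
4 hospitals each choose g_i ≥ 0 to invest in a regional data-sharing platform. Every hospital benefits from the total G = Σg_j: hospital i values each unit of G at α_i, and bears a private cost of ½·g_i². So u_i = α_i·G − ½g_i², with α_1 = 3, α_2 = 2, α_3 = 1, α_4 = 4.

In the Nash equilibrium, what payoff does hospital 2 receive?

Hospital i's FOC: ∂u_i/∂g_i = α_i − g_i = 0, so g_i* = α_i.
NE contributions = (3, 2, 1, 4); G = 10.
u_2 = α_2·G − ½·(g_2)² = 2·10 − ½·2² = 18.

18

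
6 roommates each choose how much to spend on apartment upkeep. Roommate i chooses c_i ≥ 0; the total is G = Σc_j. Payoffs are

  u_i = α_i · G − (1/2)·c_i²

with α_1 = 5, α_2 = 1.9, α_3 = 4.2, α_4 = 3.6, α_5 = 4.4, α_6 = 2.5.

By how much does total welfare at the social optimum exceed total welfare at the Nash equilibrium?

975.53

Roommate i's FOC: ∂u_i/∂c_i = α_i − c_i = 0, so c_i* = α_i.
NE contributions = (5, 1.9, 4.2, 3.6, 4.4, 2.5); G = 21.6.
W^NE = (Σα)·G − ½Σα_i² = 21.6² − ½·84.82 = 424.15.
Planner sets c_i = Σα_j = 21.6 for every i, so G^SO = 6·21.6 = 129.6.
W^SO = (Σα)·G^SO − ½·6·(Σα)² = (6/2)·21.6² = 1399.68.
Deadweight loss = W^SO − W^NE = 975.53.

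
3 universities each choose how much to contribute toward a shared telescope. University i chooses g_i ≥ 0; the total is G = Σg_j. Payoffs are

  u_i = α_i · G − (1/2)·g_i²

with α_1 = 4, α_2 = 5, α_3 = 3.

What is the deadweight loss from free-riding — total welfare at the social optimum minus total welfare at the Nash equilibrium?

97

University i's FOC: ∂u_i/∂g_i = α_i − g_i = 0, so g_i* = α_i.
NE contributions = (4, 5, 3); G = 12.
W^NE = (Σα)·G − ½Σα_i² = 12² − ½·50 = 119.
Planner sets g_i = Σα_j = 12 for every i, so G^SO = 3·12 = 36.
W^SO = (Σα)·G^SO − ½·3·(Σα)² = (3/2)·12² = 216.
Deadweight loss = W^SO − W^NE = 97.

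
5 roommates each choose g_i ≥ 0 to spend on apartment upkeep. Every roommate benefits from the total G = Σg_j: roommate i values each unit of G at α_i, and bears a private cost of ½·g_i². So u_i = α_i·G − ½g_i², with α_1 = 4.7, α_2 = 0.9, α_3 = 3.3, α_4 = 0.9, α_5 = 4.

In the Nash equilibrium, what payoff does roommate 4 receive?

12.015

Roommate i's FOC: ∂u_i/∂g_i = α_i − g_i = 0, so g_i* = α_i.
NE contributions = (4.7, 0.9, 3.3, 0.9, 4); G = 13.8.
u_4 = α_4·G − ½·(g_4)² = 0.9·13.8 − ½·0.9² = 12.015.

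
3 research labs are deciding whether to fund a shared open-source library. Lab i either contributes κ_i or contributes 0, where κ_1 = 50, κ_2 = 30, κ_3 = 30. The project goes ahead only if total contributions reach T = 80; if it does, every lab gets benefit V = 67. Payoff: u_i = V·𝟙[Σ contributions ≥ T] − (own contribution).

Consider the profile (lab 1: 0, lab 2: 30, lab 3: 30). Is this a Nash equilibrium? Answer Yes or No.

No

Total = 60 < 80: not provided.
Lab 1 (pledges 0, payoff 0): pledging 50 → total 110, payoff 17. Profitable deviation.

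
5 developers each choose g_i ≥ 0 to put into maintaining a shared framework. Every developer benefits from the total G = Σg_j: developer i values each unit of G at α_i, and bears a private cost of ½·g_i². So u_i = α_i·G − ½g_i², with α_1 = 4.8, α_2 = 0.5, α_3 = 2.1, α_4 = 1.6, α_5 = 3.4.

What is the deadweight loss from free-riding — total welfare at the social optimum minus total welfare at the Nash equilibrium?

Developer i's FOC: ∂u_i/∂g_i = α_i − g_i = 0, so g_i* = α_i.
NE contributions = (4.8, 0.5, 2.1, 1.6, 3.4); G = 12.4.
W^NE = (Σα)·G − ½Σα_i² = 12.4² − ½·41.82 = 132.85.
Planner sets g_i = Σα_j = 12.4 for every i, so G^SO = 5·12.4 = 62.
W^SO = (Σα)·G^SO − ½·5·(Σα)² = (5/2)·12.4² = 384.4.
Deadweight loss = W^SO − W^NE = 251.55.

251.55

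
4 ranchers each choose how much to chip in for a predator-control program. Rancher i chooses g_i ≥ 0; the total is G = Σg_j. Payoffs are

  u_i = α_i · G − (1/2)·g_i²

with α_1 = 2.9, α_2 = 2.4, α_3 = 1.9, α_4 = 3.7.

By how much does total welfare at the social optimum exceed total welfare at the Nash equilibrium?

Rancher i's FOC: ∂u_i/∂g_i = α_i − g_i = 0, so g_i* = α_i.
NE contributions = (2.9, 2.4, 1.9, 3.7); G = 10.9.
W^NE = (Σα)·G − ½Σα_i² = 10.9² − ½·31.47 = 103.075.
Planner sets g_i = Σα_j = 10.9 for every i, so G^SO = 4·10.9 = 43.6.
W^SO = (Σα)·G^SO − ½·4·(Σα)² = (4/2)·10.9² = 237.62.
Deadweight loss = W^SO − W^NE = 134.545.

134.545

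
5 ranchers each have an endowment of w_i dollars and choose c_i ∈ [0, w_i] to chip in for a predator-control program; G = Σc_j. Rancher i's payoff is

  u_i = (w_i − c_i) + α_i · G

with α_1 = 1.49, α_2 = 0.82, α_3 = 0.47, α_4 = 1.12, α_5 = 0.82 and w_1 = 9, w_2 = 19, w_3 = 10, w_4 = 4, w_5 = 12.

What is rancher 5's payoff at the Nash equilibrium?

∂u_i/∂c_i = α_i − 1, so rancher i contributes w_i if α_i > 1, else 0.
α_i > 1 for i ∈ {1, 4}; NE contributions (9, 0, 0, 4, 0), G = 13.
u_5 = (12 − 0) + 0.82·13 = 22.66.

22.66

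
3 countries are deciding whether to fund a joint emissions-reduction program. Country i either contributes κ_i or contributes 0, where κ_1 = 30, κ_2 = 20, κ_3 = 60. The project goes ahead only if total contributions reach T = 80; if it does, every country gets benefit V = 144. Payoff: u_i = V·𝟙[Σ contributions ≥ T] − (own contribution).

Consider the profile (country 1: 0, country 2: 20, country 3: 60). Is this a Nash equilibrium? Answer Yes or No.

Yes

Total = 80 ≥ 80: provided.
Country 1 (pledges 0, payoff 144): pledging 30 → total 110, payoff 114. No gain.
Country 2 (pledges 20, payoff 124): dropping to 0 → total 60, payoff 0. No gain.
Country 3 (pledges 60, payoff 84): dropping to 0 → total 20, payoff 0. No gain.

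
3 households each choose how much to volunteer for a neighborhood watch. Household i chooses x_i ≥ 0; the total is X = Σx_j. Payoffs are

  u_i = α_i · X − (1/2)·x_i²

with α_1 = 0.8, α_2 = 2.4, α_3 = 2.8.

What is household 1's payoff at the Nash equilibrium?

4.48

Household i's FOC: ∂u_i/∂x_i = α_i − x_i = 0, so x_i* = α_i.
NE contributions = (0.8, 2.4, 2.8); X = 6.
u_1 = α_1·X − ½·(x_1)² = 0.8·6 − ½·0.8² = 4.48.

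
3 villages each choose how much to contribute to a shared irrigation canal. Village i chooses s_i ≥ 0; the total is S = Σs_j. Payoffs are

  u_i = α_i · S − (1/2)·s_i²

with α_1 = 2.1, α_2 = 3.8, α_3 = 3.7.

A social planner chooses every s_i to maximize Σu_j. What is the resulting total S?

28.8

Planner FOC: ∂(Σu_j)/∂s_i = (Σα_j) − s_i = 0, so s_i^SO = Σα_j = 9.6 for every i; S^SO = 28.8.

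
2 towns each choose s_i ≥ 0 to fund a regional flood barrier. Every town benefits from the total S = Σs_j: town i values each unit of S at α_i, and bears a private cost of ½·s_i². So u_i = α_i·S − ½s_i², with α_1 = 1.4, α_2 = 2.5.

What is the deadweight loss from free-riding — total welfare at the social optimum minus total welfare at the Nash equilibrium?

Town i's FOC: ∂u_i/∂s_i = α_i − s_i = 0, so s_i* = α_i.
NE contributions = (1.4, 2.5); S = 3.9.
W^NE = (Σα)·S − ½Σα_i² = 3.9² − ½·8.21 = 11.105.
Planner sets s_i = Σα_j = 3.9 for every i, so S^SO = 2·3.9 = 7.8.
W^SO = (Σα)·S^SO − ½·2·(Σα)² = (2/2)·3.9² = 15.21.
Deadweight loss = W^SO − W^NE = 4.105.

4.105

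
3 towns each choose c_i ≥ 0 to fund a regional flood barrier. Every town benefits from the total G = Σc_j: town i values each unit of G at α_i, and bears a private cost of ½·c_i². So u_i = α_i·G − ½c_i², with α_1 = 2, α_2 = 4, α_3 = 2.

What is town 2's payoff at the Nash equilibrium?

Town i's FOC: ∂u_i/∂c_i = α_i − c_i = 0, so c_i* = α_i.
NE contributions = (2, 4, 2); G = 8.
u_2 = α_2·G − ½·(c_2)² = 4·8 − ½·4² = 24.

24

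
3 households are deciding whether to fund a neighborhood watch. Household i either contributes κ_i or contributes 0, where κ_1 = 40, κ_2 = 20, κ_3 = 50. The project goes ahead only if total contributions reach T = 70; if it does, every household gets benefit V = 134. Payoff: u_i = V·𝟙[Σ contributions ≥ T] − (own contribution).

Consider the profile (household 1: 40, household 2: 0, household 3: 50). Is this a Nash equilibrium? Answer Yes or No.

Yes

Total = 90 ≥ 70: provided.
Household 1 (pledges 40, payoff 94): dropping to 0 → total 50, payoff 0. No gain.
Household 2 (pledges 0, payoff 134): pledging 20 → total 110, payoff 114. No gain.
Household 3 (pledges 50, payoff 84): dropping to 0 → total 40, payoff 0. No gain.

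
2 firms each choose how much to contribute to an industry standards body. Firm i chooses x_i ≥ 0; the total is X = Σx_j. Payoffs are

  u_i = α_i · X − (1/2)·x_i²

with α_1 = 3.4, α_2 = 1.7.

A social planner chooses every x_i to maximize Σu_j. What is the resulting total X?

10.2

Planner FOC: ∂(Σu_j)/∂x_i = (Σα_j) − x_i = 0, so x_i^SO = Σα_j = 5.1 for every i; X^SO = 10.2.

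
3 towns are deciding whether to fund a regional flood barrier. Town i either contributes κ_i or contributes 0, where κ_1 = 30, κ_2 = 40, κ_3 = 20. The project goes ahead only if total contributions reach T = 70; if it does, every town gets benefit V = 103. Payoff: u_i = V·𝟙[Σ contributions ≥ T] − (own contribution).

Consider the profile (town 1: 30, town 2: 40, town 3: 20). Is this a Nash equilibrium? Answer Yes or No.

No

Total = 90 ≥ 70: provided.
Town 1 (pledges 30, payoff 73): dropping to 0 → total 60, payoff 0. No gain.
Town 2 (pledges 40, payoff 63): dropping to 0 → total 50, payoff 0. No gain.
Town 3 (pledges 20, payoff 83): dropping to 0 → total 70, payoff 103. Profitable deviation.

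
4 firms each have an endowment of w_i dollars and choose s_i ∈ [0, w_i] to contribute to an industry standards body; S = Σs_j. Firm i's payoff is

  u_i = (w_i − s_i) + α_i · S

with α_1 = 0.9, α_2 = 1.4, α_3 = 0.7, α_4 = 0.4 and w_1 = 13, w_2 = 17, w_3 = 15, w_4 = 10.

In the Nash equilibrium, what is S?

17

∂u_i/∂s_i = α_i − 1, so firm i contributes w_i if α_i > 1, else 0.
α_i > 1 for i ∈ {2}; NE contributions (0, 17, 0, 0), S = 17.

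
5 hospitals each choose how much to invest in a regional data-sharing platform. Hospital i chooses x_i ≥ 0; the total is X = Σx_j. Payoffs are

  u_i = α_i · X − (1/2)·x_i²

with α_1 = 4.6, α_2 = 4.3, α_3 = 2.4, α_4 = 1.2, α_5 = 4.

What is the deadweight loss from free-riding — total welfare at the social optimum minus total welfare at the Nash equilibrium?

439.8

Hospital i's FOC: ∂u_i/∂x_i = α_i − x_i = 0, so x_i* = α_i.
NE contributions = (4.6, 4.3, 2.4, 1.2, 4); X = 16.5.
W^NE = (Σα)·X − ½Σα_i² = 16.5² − ½·62.85 = 240.825.
Planner sets x_i = Σα_j = 16.5 for every i, so X^SO = 5·16.5 = 82.5.
W^SO = (Σα)·X^SO − ½·5·(Σα)² = (5/2)·16.5² = 680.625.
Deadweight loss = W^SO − W^NE = 439.8.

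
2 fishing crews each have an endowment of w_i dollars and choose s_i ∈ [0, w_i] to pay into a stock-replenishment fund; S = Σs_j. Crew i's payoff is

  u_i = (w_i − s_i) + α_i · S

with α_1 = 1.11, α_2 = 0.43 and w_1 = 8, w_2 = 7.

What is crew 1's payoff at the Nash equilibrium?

∂u_i/∂s_i = α_i − 1, so crew i contributes w_i if α_i > 1, else 0.
α_i > 1 for i ∈ {1}; NE contributions (8, 0), S = 8.
u_1 = (8 − 8) + 1.11·8 = 8.88.

8.88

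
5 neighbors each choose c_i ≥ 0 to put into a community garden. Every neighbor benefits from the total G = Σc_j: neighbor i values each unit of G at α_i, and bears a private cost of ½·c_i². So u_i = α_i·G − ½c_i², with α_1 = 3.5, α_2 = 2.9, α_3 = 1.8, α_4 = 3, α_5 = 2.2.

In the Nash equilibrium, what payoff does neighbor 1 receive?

Neighbor i's FOC: ∂u_i/∂c_i = α_i − c_i = 0, so c_i* = α_i.
NE contributions = (3.5, 2.9, 1.8, 3, 2.2); G = 13.4.
u_1 = α_1·G − ½·(c_1)² = 3.5·13.4 − ½·3.5² = 40.775.

40.775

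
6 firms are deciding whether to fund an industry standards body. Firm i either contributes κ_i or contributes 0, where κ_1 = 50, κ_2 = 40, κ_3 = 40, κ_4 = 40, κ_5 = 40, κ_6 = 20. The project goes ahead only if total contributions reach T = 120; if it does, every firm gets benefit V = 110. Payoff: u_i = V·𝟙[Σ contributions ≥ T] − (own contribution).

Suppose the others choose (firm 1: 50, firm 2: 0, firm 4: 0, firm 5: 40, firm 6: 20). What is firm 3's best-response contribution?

Others' total = 110. Contributing 40 brings total to 150 ≥ 120: gain V − κ_3 = 70.
Best response: 40.

40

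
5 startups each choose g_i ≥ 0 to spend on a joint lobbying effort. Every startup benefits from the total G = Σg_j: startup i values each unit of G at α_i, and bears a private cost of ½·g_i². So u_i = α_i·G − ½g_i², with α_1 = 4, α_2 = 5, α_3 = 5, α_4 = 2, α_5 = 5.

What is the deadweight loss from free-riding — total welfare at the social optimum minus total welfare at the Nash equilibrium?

Startup i's FOC: ∂u_i/∂g_i = α_i − g_i = 0, so g_i* = α_i.
NE contributions = (4, 5, 5, 2, 5); G = 21.
W^NE = (Σα)·G − ½Σα_i² = 21² − ½·95 = 393.5.
Planner sets g_i = Σα_j = 21 for every i, so G^SO = 5·21 = 105.
W^SO = (Σα)·G^SO − ½·5·(Σα)² = (5/2)·21² = 1102.5.
Deadweight loss = W^SO − W^NE = 709.

709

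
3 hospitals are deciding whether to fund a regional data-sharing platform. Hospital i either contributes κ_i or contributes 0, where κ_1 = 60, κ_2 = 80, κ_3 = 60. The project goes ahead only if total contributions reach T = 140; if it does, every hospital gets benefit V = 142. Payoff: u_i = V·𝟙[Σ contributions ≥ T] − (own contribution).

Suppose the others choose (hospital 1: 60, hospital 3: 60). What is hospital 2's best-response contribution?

80

Others' total = 120. Contributing 80 brings total to 200 ≥ 140: gain V − κ_2 = 62.
Best response: 80.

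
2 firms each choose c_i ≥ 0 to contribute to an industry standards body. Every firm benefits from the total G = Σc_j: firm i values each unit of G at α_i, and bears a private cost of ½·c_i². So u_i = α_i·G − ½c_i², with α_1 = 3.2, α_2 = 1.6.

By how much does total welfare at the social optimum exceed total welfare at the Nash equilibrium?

Firm i's FOC: ∂u_i/∂c_i = α_i − c_i = 0, so c_i* = α_i.
NE contributions = (3.2, 1.6); G = 4.8.
W^NE = (Σα)·G − ½Σα_i² = 4.8² − ½·12.8 = 16.64.
Planner sets c_i = Σα_j = 4.8 for every i, so G^SO = 2·4.8 = 9.6.
W^SO = (Σα)·G^SO − ½·2·(Σα)² = (2/2)·4.8² = 23.04.
Deadweight loss = W^SO − W^NE = 6.4.

6.4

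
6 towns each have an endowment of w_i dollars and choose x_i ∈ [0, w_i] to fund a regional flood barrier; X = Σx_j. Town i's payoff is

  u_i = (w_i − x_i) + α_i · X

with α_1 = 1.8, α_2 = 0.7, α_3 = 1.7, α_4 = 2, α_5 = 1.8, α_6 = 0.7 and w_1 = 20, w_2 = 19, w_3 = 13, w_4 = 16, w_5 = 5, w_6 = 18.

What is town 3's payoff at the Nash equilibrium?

91.8

∂u_i/∂x_i = α_i − 1, so town i contributes w_i if α_i > 1, else 0.
α_i > 1 for i ∈ {1, 3, 4, 5}; NE contributions (20, 0, 13, 16, 5, 0), X = 54.
u_3 = (13 − 13) + 1.7·54 = 91.8.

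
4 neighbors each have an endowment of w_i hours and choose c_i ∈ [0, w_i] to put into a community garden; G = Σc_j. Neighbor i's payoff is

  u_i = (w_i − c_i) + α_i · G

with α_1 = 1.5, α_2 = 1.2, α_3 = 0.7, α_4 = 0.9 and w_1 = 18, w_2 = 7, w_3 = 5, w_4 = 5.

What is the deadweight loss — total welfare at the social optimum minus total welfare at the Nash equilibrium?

33

∂u_i/∂c_i = α_i − 1, so neighbor i contributes w_i if α_i > 1, else 0.
α_i > 1 for i ∈ {1, 2}; NE contributions (18, 7, 0, 0), G = 25.
W^NE = Σw_i − G^NE + (Σα_i)·G^NE = 35 + 3.3·25 = 117.5.
Planner: ∂(Σu_j)/∂c_i = Σα_j − 1 = 3.3 > 0, so everyone contributes w_i; G^SO = 35, W^SO = 35 + 3.3·35 = 150.5.
Deadweight loss = 33.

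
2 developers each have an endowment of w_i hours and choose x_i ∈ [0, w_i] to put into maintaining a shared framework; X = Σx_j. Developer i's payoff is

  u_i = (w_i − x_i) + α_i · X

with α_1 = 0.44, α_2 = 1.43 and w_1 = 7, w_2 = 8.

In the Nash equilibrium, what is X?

∂u_i/∂x_i = α_i − 1, so developer i contributes w_i if α_i > 1, else 0.
α_i > 1 for i ∈ {2}; NE contributions (0, 8), X = 8.

8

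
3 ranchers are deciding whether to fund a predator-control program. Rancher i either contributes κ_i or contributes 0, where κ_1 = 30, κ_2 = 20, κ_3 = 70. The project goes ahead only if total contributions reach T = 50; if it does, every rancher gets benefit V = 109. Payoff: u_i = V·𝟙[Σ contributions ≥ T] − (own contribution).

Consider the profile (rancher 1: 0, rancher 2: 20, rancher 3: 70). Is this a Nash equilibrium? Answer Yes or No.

No

Total = 90 ≥ 50: provided.
Rancher 1 (pledges 0, payoff 109): pledging 30 → total 120, payoff 79. No gain.
Rancher 2 (pledges 20, payoff 89): dropping to 0 → total 70, payoff 109. Profitable deviation.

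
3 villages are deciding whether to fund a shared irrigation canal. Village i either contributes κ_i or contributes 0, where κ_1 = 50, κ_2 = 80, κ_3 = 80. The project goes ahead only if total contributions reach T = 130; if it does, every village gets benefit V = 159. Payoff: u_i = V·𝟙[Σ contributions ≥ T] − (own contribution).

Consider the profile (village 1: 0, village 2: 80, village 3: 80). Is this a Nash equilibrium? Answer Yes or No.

Total = 160 ≥ 130: provided.
Village 1 (pledges 0, payoff 159): pledging 50 → total 210, payoff 109. No gain.
Village 2 (pledges 80, payoff 79): dropping to 0 → total 80, payoff 0. No gain.
Village 3 (pledges 80, payoff 79): dropping to 0 → total 80, payoff 0. No gain.

Yes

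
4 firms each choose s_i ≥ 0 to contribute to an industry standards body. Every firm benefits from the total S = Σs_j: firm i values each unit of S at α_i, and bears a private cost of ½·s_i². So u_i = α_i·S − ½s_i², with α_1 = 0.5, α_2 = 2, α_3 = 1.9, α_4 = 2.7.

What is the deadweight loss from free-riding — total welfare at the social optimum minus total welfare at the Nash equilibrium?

Firm i's FOC: ∂u_i/∂s_i = α_i − s_i = 0, so s_i* = α_i.
NE contributions = (0.5, 2, 1.9, 2.7); S = 7.1.
W^NE = (Σα)·S − ½Σα_i² = 7.1² − ½·15.15 = 42.835.
Planner sets s_i = Σα_j = 7.1 for every i, so S^SO = 4·7.1 = 28.4.
W^SO = (Σα)·S^SO − ½·4·(Σα)² = (4/2)·7.1² = 100.82.
Deadweight loss = W^SO − W^NE = 57.985.

57.985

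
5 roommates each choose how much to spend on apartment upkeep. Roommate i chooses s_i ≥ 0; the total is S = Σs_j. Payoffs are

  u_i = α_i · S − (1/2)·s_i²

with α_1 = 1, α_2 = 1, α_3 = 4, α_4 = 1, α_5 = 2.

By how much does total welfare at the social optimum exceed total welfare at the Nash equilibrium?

133

Roommate i's FOC: ∂u_i/∂s_i = α_i − s_i = 0, so s_i* = α_i.
NE contributions = (1, 1, 4, 1, 2); S = 9.
W^NE = (Σα)·S − ½Σα_i² = 9² − ½·23 = 69.5.
Planner sets s_i = Σα_j = 9 for every i, so S^SO = 5·9 = 45.
W^SO = (Σα)·S^SO − ½·5·(Σα)² = (5/2)·9² = 202.5.
Deadweight loss = W^SO − W^NE = 133.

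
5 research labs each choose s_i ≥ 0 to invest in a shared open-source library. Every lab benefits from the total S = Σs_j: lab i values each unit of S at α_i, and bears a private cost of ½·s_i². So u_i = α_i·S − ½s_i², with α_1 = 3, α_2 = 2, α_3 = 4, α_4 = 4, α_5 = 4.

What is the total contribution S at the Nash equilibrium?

Lab i's FOC: ∂u_i/∂s_i = α_i − s_i = 0, so s_i* = α_i.
NE contributions = (3, 2, 4, 4, 4); S = 17.

17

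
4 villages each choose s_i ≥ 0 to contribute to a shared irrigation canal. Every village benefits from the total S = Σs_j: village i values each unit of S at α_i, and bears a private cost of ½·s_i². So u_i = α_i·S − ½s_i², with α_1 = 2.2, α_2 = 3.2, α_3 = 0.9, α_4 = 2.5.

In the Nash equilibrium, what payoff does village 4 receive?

18.875

Village i's FOC: ∂u_i/∂s_i = α_i − s_i = 0, so s_i* = α_i.
NE contributions = (2.2, 3.2, 0.9, 2.5); S = 8.8.
u_4 = α_4·S − ½·(s_4)² = 2.5·8.8 − ½·2.5² = 18.875.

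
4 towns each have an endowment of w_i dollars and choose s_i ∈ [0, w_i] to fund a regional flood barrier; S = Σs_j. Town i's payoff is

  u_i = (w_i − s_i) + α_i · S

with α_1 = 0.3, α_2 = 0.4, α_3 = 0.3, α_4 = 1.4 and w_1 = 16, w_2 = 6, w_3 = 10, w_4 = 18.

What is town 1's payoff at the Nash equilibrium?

∂u_i/∂s_i = α_i − 1, so town i contributes w_i if α_i > 1, else 0.
α_i > 1 for i ∈ {4}; NE contributions (0, 0, 0, 18), S = 18.
u_1 = (16 − 0) + 0.3·18 = 21.4.

21.4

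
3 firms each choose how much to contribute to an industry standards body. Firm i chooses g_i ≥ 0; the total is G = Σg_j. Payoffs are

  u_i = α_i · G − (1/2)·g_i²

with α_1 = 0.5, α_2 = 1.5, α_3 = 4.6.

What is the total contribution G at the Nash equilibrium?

6.6

Firm i's FOC: ∂u_i/∂g_i = α_i − g_i = 0, so g_i* = α_i.
NE contributions = (0.5, 1.5, 4.6); G = 6.6.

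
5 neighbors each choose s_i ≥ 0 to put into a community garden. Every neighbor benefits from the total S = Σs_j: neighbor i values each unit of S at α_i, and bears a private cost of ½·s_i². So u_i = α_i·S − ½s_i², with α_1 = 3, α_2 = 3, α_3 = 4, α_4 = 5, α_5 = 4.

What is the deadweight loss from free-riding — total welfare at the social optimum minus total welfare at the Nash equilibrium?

Neighbor i's FOC: ∂u_i/∂s_i = α_i − s_i = 0, so s_i* = α_i.
NE contributions = (3, 3, 4, 5, 4); S = 19.
W^NE = (Σα)·S − ½Σα_i² = 19² − ½·75 = 323.5.
Planner sets s_i = Σα_j = 19 for every i, so S^SO = 5·19 = 95.
W^SO = (Σα)·S^SO − ½·5·(Σα)² = (5/2)·19² = 902.5.
Deadweight loss = W^SO − W^NE = 579.

579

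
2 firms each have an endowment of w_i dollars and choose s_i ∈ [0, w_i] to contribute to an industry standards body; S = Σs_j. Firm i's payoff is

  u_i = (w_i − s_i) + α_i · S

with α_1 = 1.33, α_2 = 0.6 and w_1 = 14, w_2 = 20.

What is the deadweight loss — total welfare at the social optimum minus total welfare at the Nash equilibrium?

18.6

∂u_i/∂s_i = α_i − 1, so firm i contributes w_i if α_i > 1, else 0.
α_i > 1 for i ∈ {1}; NE contributions (14, 0), S = 14.
W^NE = Σw_i − S^NE + (Σα_i)·S^NE = 34 + 0.93·14 = 47.02.
Planner: ∂(Σu_j)/∂s_i = Σα_j − 1 = 0.93 > 0, so everyone contributes w_i; S^SO = 34, W^SO = 34 + 0.93·34 = 65.62.
Deadweight loss = 18.6.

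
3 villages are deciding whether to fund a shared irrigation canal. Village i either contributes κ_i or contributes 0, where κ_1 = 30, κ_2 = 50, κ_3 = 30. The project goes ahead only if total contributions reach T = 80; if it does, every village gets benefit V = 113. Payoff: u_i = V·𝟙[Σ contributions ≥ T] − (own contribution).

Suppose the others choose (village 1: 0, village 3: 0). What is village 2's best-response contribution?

0

Others' total = 0. Even contributing 50 gives 50 < 80: no benefit either way.
Best response: 0.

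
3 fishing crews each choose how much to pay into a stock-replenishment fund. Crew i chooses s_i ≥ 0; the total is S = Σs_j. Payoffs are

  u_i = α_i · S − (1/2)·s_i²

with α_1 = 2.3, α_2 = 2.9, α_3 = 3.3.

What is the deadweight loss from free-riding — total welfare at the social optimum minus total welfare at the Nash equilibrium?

Crew i's FOC: ∂u_i/∂s_i = α_i − s_i = 0, so s_i* = α_i.
NE contributions = (2.3, 2.9, 3.3); S = 8.5.
W^NE = (Σα)·S − ½Σα_i² = 8.5² − ½·24.59 = 59.955.
Planner sets s_i = Σα_j = 8.5 for every i, so S^SO = 3·8.5 = 25.5.
W^SO = (Σα)·S^SO − ½·3·(Σα)² = (3/2)·8.5² = 108.375.
Deadweight loss = W^SO − W^NE = 48.42.

48.42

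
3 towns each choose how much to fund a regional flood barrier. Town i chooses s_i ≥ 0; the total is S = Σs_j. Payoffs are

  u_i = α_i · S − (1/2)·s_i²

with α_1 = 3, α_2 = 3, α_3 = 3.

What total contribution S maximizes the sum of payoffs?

27

Planner FOC: ∂(Σu_j)/∂s_i = (Σα_j) − s_i = 0, so s_i^SO = Σα_j = 9 for every i; S^SO = 27.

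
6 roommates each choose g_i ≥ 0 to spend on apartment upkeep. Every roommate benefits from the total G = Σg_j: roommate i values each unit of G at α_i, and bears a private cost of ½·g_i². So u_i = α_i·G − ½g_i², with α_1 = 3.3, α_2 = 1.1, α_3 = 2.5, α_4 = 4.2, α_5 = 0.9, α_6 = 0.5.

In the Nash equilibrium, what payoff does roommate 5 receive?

Roommate i's FOC: ∂u_i/∂g_i = α_i − g_i = 0, so g_i* = α_i.
NE contributions = (3.3, 1.1, 2.5, 4.2, 0.9, 0.5); G = 12.5.
u_5 = α_5·G − ½·(g_5)² = 0.9·12.5 − ½·0.9² = 10.845.

10.845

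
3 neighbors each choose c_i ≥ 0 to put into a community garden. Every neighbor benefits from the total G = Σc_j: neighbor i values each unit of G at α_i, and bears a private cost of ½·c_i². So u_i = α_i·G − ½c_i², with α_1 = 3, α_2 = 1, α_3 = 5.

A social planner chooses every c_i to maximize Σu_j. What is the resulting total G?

Planner FOC: ∂(Σu_j)/∂c_i = (Σα_j) − c_i = 0, so c_i^SO = Σα_j = 9 for every i; G^SO = 27.

27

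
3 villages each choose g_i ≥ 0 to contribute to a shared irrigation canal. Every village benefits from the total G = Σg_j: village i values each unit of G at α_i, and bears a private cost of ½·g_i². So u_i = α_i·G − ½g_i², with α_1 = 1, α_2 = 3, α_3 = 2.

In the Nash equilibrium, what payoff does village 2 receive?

Village i's FOC: ∂u_i/∂g_i = α_i − g_i = 0, so g_i* = α_i.
NE contributions = (1, 3, 2); G = 6.
u_2 = α_2·G − ½·(g_2)² = 3·6 − ½·3² = 13.5.

13.5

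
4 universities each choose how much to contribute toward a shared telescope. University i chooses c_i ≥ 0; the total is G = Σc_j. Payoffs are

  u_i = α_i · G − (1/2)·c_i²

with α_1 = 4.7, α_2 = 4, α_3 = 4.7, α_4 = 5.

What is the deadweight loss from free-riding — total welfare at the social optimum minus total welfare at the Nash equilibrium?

University i's FOC: ∂u_i/∂c_i = α_i − c_i = 0, so c_i* = α_i.
NE contributions = (4.7, 4, 4.7, 5); G = 18.4.
W^NE = (Σα)·G − ½Σα_i² = 18.4² − ½·85.18 = 295.97.
Planner sets c_i = Σα_j = 18.4 for every i, so G^SO = 4·18.4 = 73.6.
W^SO = (Σα)·G^SO − ½·4·(Σα)² = (4/2)·18.4² = 677.12.
Deadweight loss = W^SO − W^NE = 381.15.

381.15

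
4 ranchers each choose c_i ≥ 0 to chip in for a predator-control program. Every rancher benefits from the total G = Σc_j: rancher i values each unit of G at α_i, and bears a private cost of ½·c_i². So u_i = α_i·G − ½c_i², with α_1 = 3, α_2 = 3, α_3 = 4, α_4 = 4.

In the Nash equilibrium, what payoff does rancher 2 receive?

37.5

Rancher i's FOC: ∂u_i/∂c_i = α_i − c_i = 0, so c_i* = α_i.
NE contributions = (3, 3, 4, 4); G = 14.
u_2 = α_2·G − ½·(c_2)² = 3·14 − ½·3² = 37.5.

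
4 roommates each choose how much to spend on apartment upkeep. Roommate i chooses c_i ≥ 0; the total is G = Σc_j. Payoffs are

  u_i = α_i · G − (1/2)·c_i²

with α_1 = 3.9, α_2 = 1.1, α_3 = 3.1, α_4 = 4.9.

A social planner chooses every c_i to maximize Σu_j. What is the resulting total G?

Planner FOC: ∂(Σu_j)/∂c_i = (Σα_j) − c_i = 0, so c_i^SO = Σα_j = 13 for every i; G^SO = 52.

52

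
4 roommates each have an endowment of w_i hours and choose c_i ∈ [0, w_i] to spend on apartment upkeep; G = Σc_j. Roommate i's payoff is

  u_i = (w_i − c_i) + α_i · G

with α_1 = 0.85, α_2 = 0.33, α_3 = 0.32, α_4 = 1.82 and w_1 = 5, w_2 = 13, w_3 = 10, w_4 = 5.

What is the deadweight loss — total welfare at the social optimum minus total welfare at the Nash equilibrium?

64.96

∂u_i/∂c_i = α_i − 1, so roommate i contributes w_i if α_i > 1, else 0.
α_i > 1 for i ∈ {4}; NE contributions (0, 0, 0, 5), G = 5.
W^NE = Σw_i − G^NE + (Σα_i)·G^NE = 33 + 2.32·5 = 44.6.
Planner: ∂(Σu_j)/∂c_i = Σα_j − 1 = 2.32 > 0, so everyone contributes w_i; G^SO = 33, W^SO = 33 + 2.32·33 = 109.56.
Deadweight loss = 64.96.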